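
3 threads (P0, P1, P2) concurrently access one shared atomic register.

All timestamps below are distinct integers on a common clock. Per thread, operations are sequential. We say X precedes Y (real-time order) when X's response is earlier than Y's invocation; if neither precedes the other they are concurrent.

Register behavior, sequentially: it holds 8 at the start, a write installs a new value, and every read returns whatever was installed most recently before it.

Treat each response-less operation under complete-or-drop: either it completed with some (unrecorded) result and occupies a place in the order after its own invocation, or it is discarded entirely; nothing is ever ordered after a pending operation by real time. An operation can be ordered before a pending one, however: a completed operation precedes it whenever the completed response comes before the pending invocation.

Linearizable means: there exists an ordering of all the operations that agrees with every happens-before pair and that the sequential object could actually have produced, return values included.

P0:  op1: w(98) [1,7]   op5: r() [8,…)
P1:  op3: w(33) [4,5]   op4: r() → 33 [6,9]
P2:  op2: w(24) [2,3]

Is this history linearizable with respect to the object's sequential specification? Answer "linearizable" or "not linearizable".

a witness: op1, op2, op3, op4
after step 1 (op1 w(98)): value 98
after step 2 (op2 w(24)): value 24
after step 3 (op3 w(33)): value 33
after step 4 (op4 r() → 33): value 33

linearizable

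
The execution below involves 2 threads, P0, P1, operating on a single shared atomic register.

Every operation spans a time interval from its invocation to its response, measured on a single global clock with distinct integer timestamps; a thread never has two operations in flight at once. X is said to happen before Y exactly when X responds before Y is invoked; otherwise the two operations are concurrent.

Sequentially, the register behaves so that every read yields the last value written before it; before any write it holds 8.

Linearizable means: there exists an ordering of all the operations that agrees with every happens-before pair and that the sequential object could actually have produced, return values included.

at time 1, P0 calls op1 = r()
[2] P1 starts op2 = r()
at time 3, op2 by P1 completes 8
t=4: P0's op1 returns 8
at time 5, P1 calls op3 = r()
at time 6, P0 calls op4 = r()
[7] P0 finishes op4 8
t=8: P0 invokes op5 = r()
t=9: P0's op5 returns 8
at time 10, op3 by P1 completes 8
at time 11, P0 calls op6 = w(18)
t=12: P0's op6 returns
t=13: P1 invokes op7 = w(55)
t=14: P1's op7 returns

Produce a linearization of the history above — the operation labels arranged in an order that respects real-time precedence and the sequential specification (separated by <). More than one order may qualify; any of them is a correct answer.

step 1: op1 r() → 8 — value 8
step 2: op2 r() → 8 — value 8
step 3: op3 r() → 8 — value 8
step 4: op4 r() → 8 — value 8
step 5: op5 r() → 8 — value 8
step 6: op6 w(18) — value 18
step 7: op7 w(55) — value 55

op1 < op2 < op3 < op4 < op5 < op6 < op7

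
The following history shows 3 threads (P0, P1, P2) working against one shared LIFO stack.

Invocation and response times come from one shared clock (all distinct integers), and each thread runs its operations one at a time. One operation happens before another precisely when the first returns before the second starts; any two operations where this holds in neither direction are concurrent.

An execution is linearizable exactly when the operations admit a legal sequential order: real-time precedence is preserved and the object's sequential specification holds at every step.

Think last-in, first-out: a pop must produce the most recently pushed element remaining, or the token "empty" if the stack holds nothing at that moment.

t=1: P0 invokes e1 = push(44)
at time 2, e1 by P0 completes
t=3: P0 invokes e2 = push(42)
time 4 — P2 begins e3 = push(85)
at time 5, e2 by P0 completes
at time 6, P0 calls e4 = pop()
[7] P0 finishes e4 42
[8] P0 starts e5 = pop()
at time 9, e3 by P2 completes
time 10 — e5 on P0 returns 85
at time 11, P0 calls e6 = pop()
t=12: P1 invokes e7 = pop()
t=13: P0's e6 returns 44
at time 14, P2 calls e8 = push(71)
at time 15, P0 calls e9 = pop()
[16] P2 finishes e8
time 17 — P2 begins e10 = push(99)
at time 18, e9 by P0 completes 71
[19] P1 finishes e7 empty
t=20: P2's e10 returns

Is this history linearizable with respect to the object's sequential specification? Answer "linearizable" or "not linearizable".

linearizable

a witness: e1, e2, e4, e3, e5, e6, e7, e8, e9, e10
step 1: e1 push(44) — stack <44>
step 2: e2 push(42) — stack <44,42>
step 3: e4 pop() → 42 — stack <44>
step 4: e3 push(85) — stack <44,85>
step 5: e5 pop() → 85 — stack <44>
step 6: e6 pop() → 44 — stack <>
step 7: e7 pop() → empty — stack <>
step 8: e8 push(71) — stack <71>
step 9: e9 pop() → 71 — stack <>
step 10: e10 push(99) — stack <99>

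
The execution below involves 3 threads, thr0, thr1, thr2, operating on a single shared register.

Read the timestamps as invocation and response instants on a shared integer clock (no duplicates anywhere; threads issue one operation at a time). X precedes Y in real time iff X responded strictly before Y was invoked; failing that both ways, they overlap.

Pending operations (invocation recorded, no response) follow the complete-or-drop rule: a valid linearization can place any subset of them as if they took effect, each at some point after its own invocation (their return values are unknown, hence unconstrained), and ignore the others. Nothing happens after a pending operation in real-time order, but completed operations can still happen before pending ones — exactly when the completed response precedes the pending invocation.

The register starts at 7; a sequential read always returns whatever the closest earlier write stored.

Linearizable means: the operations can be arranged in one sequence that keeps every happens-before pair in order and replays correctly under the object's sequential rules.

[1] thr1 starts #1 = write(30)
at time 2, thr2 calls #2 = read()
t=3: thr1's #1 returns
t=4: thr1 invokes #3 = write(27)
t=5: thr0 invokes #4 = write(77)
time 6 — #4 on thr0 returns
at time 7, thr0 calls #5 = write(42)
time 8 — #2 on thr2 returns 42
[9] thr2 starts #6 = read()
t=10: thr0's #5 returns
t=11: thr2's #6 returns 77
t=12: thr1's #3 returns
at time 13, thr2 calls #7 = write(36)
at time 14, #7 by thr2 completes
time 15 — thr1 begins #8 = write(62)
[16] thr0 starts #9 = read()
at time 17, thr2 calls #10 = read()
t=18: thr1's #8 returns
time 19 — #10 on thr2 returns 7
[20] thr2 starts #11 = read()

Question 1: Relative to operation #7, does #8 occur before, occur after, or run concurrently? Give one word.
#8 spans [15,18], #7 spans [13,14]
resp(#7)=14 < inv(#8)=15

after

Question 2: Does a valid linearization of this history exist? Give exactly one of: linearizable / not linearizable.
already the first 11 events (up to #6's response at time 11) admit no linearization; the first 10 still do
all 7 real-time-respecting orders fail — 5 completed register operations, no legal replay
no escape via the 1 pending operation (#3): every completion choice fails
take #1, #2, #4, #5, #6 (pending dropped): step 2 already fails, because #2 read() → 42 cannot occur there
take #1, #2, #4, #6, #5 (pending dropped): step 2 already fails, because #2 read() → 42 cannot occur there

not linearizable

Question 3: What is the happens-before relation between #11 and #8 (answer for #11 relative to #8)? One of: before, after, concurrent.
#11 spans [20,…), #8 spans [15,18]
resp(#8)=18 < inv(#11)=20

after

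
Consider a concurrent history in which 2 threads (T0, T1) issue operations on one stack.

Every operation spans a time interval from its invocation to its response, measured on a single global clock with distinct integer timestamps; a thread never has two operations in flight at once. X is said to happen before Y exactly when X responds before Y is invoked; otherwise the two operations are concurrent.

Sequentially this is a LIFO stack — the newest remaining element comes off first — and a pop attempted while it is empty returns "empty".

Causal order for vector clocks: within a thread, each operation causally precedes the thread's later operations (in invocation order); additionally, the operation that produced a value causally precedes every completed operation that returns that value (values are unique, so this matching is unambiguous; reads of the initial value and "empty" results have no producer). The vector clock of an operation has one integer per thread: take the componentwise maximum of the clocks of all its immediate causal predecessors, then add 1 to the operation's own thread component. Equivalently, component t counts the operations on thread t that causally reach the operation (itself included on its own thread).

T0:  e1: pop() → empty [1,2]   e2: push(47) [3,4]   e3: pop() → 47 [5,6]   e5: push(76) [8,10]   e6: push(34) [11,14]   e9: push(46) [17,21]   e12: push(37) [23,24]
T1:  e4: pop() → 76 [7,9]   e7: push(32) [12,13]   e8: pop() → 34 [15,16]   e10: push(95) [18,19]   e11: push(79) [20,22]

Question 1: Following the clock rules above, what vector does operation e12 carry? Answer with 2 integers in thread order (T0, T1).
Answer: (7, 0)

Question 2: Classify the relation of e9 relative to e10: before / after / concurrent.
Answer: concurrent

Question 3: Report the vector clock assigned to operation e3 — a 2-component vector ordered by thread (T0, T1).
Answer: (3, 0)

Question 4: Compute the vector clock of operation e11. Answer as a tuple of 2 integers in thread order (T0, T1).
Answer: (5, 5)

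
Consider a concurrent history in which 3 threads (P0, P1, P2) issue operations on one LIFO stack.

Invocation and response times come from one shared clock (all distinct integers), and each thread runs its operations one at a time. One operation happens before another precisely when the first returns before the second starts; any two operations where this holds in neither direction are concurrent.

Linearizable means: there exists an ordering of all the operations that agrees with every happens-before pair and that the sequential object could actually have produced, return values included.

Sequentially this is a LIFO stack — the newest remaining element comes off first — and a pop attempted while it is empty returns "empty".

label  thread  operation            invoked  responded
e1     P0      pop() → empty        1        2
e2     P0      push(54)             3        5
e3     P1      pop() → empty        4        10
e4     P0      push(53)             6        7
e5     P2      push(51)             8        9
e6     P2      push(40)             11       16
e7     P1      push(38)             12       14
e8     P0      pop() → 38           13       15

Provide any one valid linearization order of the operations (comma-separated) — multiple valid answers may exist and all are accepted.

after step 1 (e1 pop() → empty): stack <>
after step 2 (e3 pop() → empty): stack <>
after step 3 (e2 push(54)): stack <54>
after step 4 (e4 push(53)): stack <54,53>
after step 5 (e5 push(51)): stack <54,53,51>
after step 6 (e6 push(40)): stack <54,53,51,40>
after step 7 (e7 push(38)): stack <54,53,51,40,38>
after step 8 (e8 pop() → 38): stack <54,53,51,40>

e1, e3, e2, e4, e5, e6, e7, e8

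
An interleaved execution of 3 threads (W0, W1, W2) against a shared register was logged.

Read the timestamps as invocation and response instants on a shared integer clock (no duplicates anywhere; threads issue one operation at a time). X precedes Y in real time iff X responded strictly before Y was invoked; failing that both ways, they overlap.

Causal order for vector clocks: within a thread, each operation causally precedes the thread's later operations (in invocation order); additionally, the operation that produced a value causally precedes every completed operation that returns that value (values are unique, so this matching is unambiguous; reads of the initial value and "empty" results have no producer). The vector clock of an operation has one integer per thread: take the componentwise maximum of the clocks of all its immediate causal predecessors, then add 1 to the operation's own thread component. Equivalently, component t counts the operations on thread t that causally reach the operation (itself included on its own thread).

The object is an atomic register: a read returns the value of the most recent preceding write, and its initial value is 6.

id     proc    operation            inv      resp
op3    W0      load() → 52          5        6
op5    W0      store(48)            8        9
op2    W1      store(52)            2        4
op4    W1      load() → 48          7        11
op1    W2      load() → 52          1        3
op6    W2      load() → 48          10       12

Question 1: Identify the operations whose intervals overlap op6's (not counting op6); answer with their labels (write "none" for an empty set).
op6 spans [10,12]; an op avoiding the whole window 10..12 is ordered, any other is concurrent
op1 [1,3]: before
op2 [2,4]: before
op3 [5,6]: before
op4 [7,11]: concurrent
op5 [8,9]: before

op4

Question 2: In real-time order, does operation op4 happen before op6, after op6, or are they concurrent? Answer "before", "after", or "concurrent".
op4 spans [7,11], op6 spans [10,12]
the intervals overlap in both directions

concurrent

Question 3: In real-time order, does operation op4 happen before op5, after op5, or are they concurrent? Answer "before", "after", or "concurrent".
op4 spans [7,11], op5 spans [8,9]
the intervals overlap in both directions

concurrent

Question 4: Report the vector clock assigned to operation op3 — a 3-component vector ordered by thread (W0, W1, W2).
op2 (invocation 2): nothing precedes it; W1's component alone gives (0, 1, 0)
merge at op1 (invoked 1): VC(op2)=(0, 1, 0), own-thread bump on W2 → (0, 1, 1)
merge at op3 (invoked 5): VC(op2)=(0, 1, 0), own-thread bump on W0 → (1, 1, 0)
merge at op5 (invoked 8): VC(op3)=(1, 1, 0), own-thread bump on W0 → (2, 1, 0)
merge at op4 (invoked 7): VC(op2)=(0, 1, 0), VC(op5)=(2, 1, 0), own-thread bump on W1 → (2, 2, 0)
merge at op6 (invoked 10): VC(op1)=(0, 1, 1), VC(op5)=(2, 1, 0), own-thread bump on W2 → (2, 1, 2)
target: VC(op3) = (1, 1, 0)

(1, 1, 0)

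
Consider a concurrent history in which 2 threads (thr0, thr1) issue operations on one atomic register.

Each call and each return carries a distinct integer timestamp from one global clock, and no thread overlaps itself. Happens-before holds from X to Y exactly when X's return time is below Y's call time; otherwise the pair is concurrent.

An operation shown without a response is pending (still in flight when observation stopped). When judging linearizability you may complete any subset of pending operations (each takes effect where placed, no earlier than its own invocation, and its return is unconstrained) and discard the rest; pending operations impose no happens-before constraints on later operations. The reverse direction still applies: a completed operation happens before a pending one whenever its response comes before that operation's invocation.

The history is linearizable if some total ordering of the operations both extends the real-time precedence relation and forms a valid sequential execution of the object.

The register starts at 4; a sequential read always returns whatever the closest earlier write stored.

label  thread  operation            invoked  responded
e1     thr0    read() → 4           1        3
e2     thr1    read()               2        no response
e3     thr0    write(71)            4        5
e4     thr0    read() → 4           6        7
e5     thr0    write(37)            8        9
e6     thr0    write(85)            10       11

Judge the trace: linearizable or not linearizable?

the violation lands at event 7, e4's response at time 7: events 1..6 linearize, events 1..7 do not
a single order respects real time; the 3 completed atomic register operations fail replay along it
including or dropping the 1 pending operation (e2) in any combination fails
e.g. e1, e3, e4 (pending dropped): illegal at step 3, since e4 read() → 4 cannot apply there

not linearizable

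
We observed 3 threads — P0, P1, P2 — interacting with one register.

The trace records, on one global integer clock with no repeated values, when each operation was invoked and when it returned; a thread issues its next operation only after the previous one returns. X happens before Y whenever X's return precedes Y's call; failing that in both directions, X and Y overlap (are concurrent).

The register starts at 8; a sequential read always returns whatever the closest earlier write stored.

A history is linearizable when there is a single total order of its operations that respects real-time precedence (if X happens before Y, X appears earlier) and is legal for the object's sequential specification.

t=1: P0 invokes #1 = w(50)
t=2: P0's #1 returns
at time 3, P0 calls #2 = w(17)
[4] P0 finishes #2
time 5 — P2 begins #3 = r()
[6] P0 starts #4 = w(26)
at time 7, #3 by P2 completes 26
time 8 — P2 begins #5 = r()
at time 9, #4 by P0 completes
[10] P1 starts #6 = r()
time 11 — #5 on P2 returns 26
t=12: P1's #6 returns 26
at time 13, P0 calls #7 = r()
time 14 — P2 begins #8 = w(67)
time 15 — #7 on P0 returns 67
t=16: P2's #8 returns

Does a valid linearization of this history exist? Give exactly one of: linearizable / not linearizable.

witness order: #1, #2, #4, #3, #5, #6, #8, #7
step 1: #1 w(50) — value 50
step 2: #2 w(17) — value 17
step 3: #4 w(26) — value 26
step 4: #3 r() → 26 — value 26
step 5: #5 r() → 26 — value 26
step 6: #6 r() → 26 — value 26
step 7: #8 w(67) — value 67
step 8: #7 r() → 67 — value 67

linearizable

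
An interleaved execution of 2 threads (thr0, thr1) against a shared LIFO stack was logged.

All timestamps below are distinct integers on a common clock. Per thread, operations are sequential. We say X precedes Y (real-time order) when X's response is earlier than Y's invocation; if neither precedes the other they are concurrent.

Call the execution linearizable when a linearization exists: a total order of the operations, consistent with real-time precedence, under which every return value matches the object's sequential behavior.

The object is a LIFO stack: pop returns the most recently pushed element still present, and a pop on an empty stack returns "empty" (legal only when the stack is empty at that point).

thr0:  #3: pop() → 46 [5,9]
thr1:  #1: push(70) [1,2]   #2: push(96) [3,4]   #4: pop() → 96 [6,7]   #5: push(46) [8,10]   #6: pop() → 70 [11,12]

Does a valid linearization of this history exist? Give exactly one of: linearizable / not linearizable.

a witness: #1, #2, #4, #5, #3, #6
step 1: #1 push(70) — stack <70>
step 2: #2 push(96) — stack <70,96>
step 3: #4 pop() → 96 — stack <70>
step 4: #5 push(46) — stack <70,46>
step 5: #3 pop() → 46 — stack <70>
step 6: #6 pop() → 70 — stack <>

linearizable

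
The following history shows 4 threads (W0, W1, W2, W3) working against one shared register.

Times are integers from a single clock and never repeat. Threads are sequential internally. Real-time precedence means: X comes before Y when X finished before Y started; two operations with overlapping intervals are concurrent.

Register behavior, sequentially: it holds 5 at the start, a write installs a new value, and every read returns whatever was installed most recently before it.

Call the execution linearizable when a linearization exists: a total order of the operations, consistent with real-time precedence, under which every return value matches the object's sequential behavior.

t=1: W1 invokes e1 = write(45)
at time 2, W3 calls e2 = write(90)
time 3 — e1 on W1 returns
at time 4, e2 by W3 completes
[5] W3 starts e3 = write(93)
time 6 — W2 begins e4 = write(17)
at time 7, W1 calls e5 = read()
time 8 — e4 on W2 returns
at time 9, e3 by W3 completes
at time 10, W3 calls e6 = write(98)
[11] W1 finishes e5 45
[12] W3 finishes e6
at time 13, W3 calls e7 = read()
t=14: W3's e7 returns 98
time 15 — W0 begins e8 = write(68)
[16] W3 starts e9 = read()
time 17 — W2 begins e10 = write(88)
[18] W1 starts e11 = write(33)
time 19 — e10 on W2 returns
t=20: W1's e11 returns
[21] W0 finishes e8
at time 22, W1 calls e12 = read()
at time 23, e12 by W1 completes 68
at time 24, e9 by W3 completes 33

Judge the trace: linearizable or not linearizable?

linearizable

witness order: e2, e1, e5, e3, e4, e6, e7, e10, e11, e9, e8, e12
step 1: e2 write(90) — value 90
step 2: e1 write(45) — value 45
step 3: e5 read() → 45 — value 45
step 4: e3 write(93) — value 93
step 5: e4 write(17) — value 17
step 6: e6 write(98) — value 98
step 7: e7 read() → 98 — value 98
step 8: e10 write(88) — value 88
step 9: e11 write(33) — value 33
step 10: e9 read() → 33 — value 33
step 11: e8 write(68) — value 68
step 12: e12 read() → 68 — value 68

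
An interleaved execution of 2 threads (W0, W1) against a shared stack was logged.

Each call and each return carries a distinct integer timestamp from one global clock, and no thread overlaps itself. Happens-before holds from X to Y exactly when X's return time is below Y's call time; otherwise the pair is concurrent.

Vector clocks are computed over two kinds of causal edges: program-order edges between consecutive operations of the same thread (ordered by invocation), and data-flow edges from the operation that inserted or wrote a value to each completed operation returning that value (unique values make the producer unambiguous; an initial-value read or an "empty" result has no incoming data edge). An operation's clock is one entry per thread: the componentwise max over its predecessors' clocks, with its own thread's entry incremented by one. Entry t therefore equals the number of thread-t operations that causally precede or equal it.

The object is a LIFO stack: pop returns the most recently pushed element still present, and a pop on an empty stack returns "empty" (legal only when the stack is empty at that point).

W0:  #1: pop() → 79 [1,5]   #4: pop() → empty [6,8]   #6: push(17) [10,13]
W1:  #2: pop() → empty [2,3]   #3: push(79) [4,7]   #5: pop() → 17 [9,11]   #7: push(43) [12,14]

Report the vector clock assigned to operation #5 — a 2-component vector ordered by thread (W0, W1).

(3, 3)

root op #2, invoked 2: fresh clock plus W1's own tick → (0, 1)
from VC(#2)=(0, 1), #3 (invoked 4) maxes components and bumps W1 → (0, 2)
from VC(#3)=(0, 2), #1 (invoked 1) maxes components and bumps W0 → (1, 2)
from VC(#1)=(1, 2), #4 (invoked 6) maxes components and bumps W0 → (2, 2)
from VC(#4)=(2, 2), #6 (invoked 10) maxes components and bumps W0 → (3, 2)
from VC(#3)=(0, 2), VC(#6)=(3, 2), #5 (invoked 9) maxes components and bumps W1 → (3, 3)
from VC(#5)=(3, 3), #7 (invoked 12) maxes components and bumps W1 → (3, 4)
target: VC(#5) = (3, 3)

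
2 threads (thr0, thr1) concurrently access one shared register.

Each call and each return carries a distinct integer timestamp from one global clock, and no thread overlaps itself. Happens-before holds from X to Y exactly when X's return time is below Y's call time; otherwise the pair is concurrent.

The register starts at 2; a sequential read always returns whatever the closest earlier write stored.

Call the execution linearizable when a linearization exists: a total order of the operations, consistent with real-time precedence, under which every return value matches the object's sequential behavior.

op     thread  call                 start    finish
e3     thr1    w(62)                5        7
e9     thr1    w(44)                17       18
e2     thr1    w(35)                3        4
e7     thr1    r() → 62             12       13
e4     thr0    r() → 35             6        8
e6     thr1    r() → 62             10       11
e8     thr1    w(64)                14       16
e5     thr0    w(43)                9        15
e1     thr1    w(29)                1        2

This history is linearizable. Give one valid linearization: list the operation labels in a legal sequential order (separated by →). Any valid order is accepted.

after step 1 (e1 w(29)): value 29
after step 2 (e2 w(35)): value 35
after step 3 (e4 r() → 35): value 35
after step 4 (e3 w(62)): value 62
after step 5 (e6 r() → 62): value 62
after step 6 (e7 r() → 62): value 62
after step 7 (e5 w(43)): value 43
after step 8 (e8 w(64)): value 64
after step 9 (e9 w(44)): value 44

e1 → e2 → e4 → e3 → e6 → e7 → e5 → e8 → e9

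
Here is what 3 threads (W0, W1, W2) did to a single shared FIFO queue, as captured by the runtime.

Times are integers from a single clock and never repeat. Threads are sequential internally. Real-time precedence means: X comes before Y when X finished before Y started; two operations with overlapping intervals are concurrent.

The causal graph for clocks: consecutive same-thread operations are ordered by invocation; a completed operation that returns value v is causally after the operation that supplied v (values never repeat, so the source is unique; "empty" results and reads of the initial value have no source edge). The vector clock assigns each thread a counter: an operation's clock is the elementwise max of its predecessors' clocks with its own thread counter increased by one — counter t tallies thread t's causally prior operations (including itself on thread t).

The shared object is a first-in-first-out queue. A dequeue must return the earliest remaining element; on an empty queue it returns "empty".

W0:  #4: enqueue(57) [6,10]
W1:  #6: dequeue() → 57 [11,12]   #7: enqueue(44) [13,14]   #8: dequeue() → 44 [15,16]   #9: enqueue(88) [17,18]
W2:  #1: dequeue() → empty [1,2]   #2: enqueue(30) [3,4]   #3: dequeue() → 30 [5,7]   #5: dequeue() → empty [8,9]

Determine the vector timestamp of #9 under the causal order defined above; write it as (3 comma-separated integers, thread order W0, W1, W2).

(1, 4, 0)

no predecessors for #1 (invoked 1): W2 increments from zero → (0, 0, 1)
no predecessors for #4 (invoked 6): W0 increments from zero → (1, 0, 0)
#2, invoked 3, takes VC(#1)=(0, 0, 1) under max, adds 1 for W2 → (0, 0, 2)
#6, invoked 11, takes VC(#4)=(1, 0, 0) under max, adds 1 for W1 → (1, 1, 0)
#3, invoked 5, takes VC(#2)=(0, 0, 2) under max, adds 1 for W2 → (0, 0, 3)
#7, invoked 13, takes VC(#6)=(1, 1, 0) under max, adds 1 for W1 → (1, 2, 0)
#5, invoked 8, takes VC(#3)=(0, 0, 3) under max, adds 1 for W2 → (0, 0, 4)
#8, invoked 15, takes VC(#7)=(1, 2, 0) under max, adds 1 for W1 → (1, 3, 0)
#9, invoked 17, takes VC(#8)=(1, 3, 0) under max, adds 1 for W1 → (1, 4, 0)
target: VC(#9) = (1, 4, 0)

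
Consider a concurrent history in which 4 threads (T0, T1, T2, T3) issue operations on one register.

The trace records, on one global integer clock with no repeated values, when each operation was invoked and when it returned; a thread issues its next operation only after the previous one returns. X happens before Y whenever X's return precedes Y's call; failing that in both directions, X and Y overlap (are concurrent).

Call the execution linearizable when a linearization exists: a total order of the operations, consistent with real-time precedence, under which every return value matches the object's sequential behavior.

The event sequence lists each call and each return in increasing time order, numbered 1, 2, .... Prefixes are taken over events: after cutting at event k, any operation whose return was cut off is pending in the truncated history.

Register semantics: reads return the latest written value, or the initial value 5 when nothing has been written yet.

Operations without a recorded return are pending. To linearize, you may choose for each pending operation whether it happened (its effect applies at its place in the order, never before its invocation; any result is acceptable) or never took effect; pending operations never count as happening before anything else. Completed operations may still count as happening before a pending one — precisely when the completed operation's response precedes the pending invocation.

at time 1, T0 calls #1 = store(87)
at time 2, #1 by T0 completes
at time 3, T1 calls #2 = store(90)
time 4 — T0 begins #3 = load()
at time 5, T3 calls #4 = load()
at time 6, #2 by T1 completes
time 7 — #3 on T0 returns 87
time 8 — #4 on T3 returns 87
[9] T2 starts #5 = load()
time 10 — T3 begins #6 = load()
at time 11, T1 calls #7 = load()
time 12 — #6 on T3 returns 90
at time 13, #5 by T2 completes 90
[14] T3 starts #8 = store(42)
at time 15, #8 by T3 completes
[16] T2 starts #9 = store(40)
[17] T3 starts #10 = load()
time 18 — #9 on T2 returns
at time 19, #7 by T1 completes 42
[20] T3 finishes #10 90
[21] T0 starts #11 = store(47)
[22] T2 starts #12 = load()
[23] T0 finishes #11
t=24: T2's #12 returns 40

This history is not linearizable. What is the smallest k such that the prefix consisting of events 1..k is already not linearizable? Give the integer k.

a valid linearization of events 1..19 exists, for instance #1, #3, #4, #2, #5, #6, #8, #7, #9:
1. #1 store(87), leaving value 87
2. #3 load() → 87, leaving value 87
3. #4 load() → 87, leaving value 87
4. #2 store(90), leaving value 90
5. #5 load() → 90, leaving value 90
6. #6 load() → 90, leaving value 90
7. #8 store(42), leaving value 42
8. #7 load() → 42, leaving value 42
9. #9 store(40), leaving value 40
event 20 — #10's response, time 20 — after it, nothing linearizes
take #1, #2, #3, #4, #5, #6, #7, #8, #9, #10: step 3 already fails, because #3 load() → 87 cannot occur there
take #1, #2, #3, #4, #5, #6, #7, #8, #10, #9: step 3 already fails, because #3 load() → 87 cannot occur there

20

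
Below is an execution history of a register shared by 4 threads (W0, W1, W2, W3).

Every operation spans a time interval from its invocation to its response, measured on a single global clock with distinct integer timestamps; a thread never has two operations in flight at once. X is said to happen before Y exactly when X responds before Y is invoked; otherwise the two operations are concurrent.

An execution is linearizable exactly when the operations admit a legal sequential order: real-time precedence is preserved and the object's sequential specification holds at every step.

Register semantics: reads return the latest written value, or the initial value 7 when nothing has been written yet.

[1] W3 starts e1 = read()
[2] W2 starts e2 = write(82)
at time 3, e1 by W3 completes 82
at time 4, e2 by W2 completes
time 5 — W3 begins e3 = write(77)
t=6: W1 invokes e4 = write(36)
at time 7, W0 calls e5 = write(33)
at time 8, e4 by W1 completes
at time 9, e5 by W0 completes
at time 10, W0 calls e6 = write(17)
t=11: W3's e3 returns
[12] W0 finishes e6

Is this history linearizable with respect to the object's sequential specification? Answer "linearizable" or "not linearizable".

linearizable

a witness: e2, e1, e3, e4, e5, e6
1. e2 write(82), leaving value 82
2. e1 read() → 82, leaving value 82
3. e3 write(77), leaving value 77
4. e4 write(36), leaving value 36
5. e5 write(33), leaving value 33
6. e6 write(17), leaving value 17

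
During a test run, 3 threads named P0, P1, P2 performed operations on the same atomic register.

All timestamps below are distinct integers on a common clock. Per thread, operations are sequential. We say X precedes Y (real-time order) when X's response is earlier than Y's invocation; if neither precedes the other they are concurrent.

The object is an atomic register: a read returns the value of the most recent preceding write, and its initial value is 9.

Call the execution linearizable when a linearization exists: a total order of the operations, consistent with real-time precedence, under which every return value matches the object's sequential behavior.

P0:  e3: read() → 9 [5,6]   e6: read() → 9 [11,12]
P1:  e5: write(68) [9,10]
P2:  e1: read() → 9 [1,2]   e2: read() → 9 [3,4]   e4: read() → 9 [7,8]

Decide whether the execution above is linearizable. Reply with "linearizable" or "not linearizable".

not linearizable

through event 11 a valid linearization exists; event 12 (e6 responding at time 12) ends that
the sole real-time-consistent order of 6 completed operations fails the atomic register replay
one such order, e1, e2, e3, e4, e5, e6, breaks at step 6 where e6 read() → 9 is illegal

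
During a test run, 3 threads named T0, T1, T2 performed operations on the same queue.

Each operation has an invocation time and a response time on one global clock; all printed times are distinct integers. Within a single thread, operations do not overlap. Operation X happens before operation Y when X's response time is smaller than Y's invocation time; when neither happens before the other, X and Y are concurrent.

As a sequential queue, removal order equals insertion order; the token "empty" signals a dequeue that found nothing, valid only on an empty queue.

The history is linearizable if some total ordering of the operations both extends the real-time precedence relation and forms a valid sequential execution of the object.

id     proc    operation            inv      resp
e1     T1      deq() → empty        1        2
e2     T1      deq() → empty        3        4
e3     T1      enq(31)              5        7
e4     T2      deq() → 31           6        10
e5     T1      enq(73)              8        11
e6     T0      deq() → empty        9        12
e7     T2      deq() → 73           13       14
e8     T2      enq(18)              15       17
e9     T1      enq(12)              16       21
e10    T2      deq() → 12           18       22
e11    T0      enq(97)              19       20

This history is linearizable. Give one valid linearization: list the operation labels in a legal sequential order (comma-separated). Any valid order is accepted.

after step 1 (e1 deq() → empty): queue <>
after step 2 (e2 deq() → empty): queue <>
after step 3 (e3 enq(31)): queue <31>
after step 4 (e4 deq() → 31): queue <>
after step 5 (e6 deq() → empty): queue <>
after step 6 (e5 enq(73)): queue <73>
after step 7 (e7 deq() → 73): queue <>
after step 8 (e9 enq(12)): queue <12>
after step 9 (e8 enq(18)): queue <12,18>
after step 10 (e10 deq() → 12): queue <18>
after step 11 (e11 enq(97)): queue <18,97>

e1, e2, e3, e4, e6, e5, e7, e9, e8, e10, e11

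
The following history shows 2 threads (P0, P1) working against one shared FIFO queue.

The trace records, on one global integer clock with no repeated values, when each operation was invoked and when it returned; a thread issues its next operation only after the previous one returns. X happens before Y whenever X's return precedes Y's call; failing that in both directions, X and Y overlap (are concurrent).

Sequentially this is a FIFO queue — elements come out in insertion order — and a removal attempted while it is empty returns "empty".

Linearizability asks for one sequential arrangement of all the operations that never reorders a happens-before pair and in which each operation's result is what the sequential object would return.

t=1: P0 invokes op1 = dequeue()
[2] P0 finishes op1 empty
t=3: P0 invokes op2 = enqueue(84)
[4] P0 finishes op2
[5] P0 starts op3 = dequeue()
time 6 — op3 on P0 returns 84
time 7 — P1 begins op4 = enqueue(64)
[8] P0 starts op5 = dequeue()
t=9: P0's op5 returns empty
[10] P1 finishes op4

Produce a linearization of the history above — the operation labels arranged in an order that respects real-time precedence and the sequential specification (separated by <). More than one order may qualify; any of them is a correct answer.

step 1: op1 dequeue() → empty — queue <>
step 2: op2 enqueue(84) — queue <84>
step 3: op3 dequeue() → 84 — queue <>
step 4: op5 dequeue() → empty — queue <>
step 5: op4 enqueue(64) — queue <64>

op1 < op2 < op3 < op5 < op4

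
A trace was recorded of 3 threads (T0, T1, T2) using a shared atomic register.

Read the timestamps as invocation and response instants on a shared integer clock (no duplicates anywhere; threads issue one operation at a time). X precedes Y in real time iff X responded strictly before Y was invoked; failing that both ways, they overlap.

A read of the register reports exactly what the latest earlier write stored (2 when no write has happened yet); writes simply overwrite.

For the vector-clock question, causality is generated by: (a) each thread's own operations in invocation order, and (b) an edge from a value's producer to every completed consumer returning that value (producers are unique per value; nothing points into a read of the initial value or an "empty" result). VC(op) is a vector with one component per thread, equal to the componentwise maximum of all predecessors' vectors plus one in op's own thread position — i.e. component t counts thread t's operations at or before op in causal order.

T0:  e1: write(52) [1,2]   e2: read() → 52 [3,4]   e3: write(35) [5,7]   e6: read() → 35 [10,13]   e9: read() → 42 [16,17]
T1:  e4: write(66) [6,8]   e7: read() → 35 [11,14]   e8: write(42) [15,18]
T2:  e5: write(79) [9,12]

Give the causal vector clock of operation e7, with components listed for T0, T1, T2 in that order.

(3, 2, 0)

VC(e5, invoked at 9): no causal predecessors; +1 on T2 → (0, 0, 1)
VC(e4, invoked at 6): no causal predecessors; +1 on T1 → (0, 1, 0)
VC(e1, invoked at 1): no causal predecessors; +1 on T0 → (1, 0, 0)
VC(e2, invoked at 3): max of VC(e1)=(1, 0, 0), then +1 on thread T0 → (2, 0, 0)
VC(e3, invoked at 5): max of VC(e2)=(2, 0, 0), then +1 on thread T0 → (3, 0, 0)
VC(e6, invoked at 10): max of VC(e3)=(3, 0, 0), then +1 on thread T0 → (4, 0, 0)
VC(e7, invoked at 11): max of VC(e3)=(3, 0, 0), VC(e4)=(0, 1, 0), then +1 on thread T1 → (3, 2, 0)
VC(e8, invoked at 15): max of VC(e7)=(3, 2, 0), then +1 on thread T1 → (3, 3, 0)
VC(e9, invoked at 16): max of VC(e6)=(4, 0, 0), VC(e8)=(3, 3, 0), then +1 on thread T0 → (5, 3, 0)
target: VC(e7) = (3, 2, 0)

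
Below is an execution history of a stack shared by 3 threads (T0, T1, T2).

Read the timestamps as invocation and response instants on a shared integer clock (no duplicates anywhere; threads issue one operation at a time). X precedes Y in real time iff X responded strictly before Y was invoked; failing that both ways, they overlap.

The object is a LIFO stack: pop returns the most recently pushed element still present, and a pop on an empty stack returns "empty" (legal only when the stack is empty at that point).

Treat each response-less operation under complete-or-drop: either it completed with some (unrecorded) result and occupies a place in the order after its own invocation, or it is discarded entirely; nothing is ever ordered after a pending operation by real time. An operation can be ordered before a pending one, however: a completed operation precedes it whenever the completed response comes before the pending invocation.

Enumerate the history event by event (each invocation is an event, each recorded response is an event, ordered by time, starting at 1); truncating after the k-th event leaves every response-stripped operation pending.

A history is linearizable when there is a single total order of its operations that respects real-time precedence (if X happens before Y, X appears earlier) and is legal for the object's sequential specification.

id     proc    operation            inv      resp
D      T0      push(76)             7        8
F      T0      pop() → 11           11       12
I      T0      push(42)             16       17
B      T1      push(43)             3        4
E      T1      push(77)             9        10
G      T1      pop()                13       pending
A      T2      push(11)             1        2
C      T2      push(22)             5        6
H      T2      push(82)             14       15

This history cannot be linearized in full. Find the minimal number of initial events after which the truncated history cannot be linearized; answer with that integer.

12

one valid order for events 1..11 is A, B, C, D, E:
step 1: A push(11) — stack <11>
step 2: B push(43) — stack <11,43>
step 3: C push(22) — stack <11,43,22>
step 4: D push(76) — stack <11,43,22,76>
step 5: E push(77) — stack <11,43,22,76,77>
at event 12 (F's time-12 response) nothing linearizes any more
for example A, B, C, D, E, F fails at step 6: F pop() → 11 is not legal there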